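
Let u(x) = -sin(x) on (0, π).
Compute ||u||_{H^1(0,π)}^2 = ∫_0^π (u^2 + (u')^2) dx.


||u||_{H^1(0,π)}^2 = π

u'(x) = -cos(x).
Expand u² and (u')² and integrate term by term on (0, π), using: for integers n ≥ 1, ∫_0^π sin²(nx) dx = ∫_0^π cos²(nx) dx = π/2; for n ≠ n', ∫_0^π sin(nx)sin(n'x) dx = ∫_0^π cos(nx)cos(n'x) dx = 0; and by product-to-sum, ∫_0^π sin(nx)cos(n'x) dx = ½∫_0^π [sin((n+n')x) + sin((n−n')x)] dx, which is 0 when n+n' is even and 2n/(n²−n'²) when n+n' is odd (it need not vanish on (0, π)).
  u² squared terms: (-1)²·∫sin(x)² dx = 1·π/2 = π/2.
  So ∫_0^π u² dx = π/2.
  (u')² squared terms: (-1)²·∫cos(x)² dx = 1·π/2 = π/2.
  So ∫_0^π (u')² dx = π/2.
||u||_{H^1}^2 = (π/2) + (π/2) = π.


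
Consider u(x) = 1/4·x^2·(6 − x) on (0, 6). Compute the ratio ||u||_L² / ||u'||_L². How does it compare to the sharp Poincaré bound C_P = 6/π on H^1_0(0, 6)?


||u||_L² / ||u'||_L² = 3*sqrt(14)/7 < C_P = 6/π.

u(x) = 1/4·x^2·(6 − x), so u'(x) = 3*x*(4 - x)/4.
u(x) = 1/4·x^2·(6 − x) vanishes at x = 0 and x = 6, so u ∈ H^1_0(0, 6). Differentiate via the product rule and integrate the resulting polynomials term by term.
  ∫_0^6 u² dx = ∫_0^6 (x^6/16 - 3*x^5/4 + 9*x^4/4) dx. Term by term:
    ∫_0^6 x^6/16 dx = 17496/7;  ∫_0^6 -3*x^5/4 dx = -5832;  ∫_0^6 9*x^4/4 dx = 17496/5.
  Sum: 17496/7 − 5832 + 17496/5 = 5832/35.
  ∫_0^6 (u')² dx = ∫_0^6 (9*x^4/16 - 9*x^3/2 + 9*x^2) dx. Term by term:
    ∫_0^6 9*x^4/16 dx = 4374/5;  ∫_0^6 -9*x^3/2 dx = -1458;  ∫_0^6 9*x^2 dx = 648.
  Sum: 4374/5 − 1458 + 648 = 324/5.
∫_0^6 u² dx = 5832/35, so ||u||_L² = 54*sqrt(70)/35.
∫_0^6 (u')² dx = 324/5, so ||u'||_L² = 18*sqrt(5)/5.
Ratio ||u||_L² / ||u'||_L² = 3*sqrt(14)/7.
Sharp Poincaré constant on H^1_0(0, 6) is C_P = L/π = 6/π, achieved by sin(π/6·x).
A polynomial bump cannot attain the sharp Poincaré constant (only the first sine eigenfunction does), so the ratio is strictly less than C_P, consistent with ||u||_L² ≤ C_P ||u'||_L².


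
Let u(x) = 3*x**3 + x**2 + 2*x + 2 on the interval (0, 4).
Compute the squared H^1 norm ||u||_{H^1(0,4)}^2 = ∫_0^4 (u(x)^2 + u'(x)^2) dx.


||u||_{H^1}^2 = 1712352/35

The H^1 norm (squared) on an interval (0, L) is
  ||u||_{H^1}^2 = ∫_0^L u(x)^2 dx + ∫_0^L u'(x)^2 dx.
Compute u'(x) = 9*x**2 + 2*x + 2.
Then u(x)^2 = 9*x**6 + 6*x**5 + 13*x**4 + 16*x**3 + 8*x**2 + 8*x + 4 and u'(x)^2 = 81*x**4 + 36*x**3 + 40*x**2 + 8*x + 4.
Integrate each monomial from 0 to 4 using ∫_0^4 c·x^n dx = c·4^(n+1)/(n+1):
  ∫_0^4 u(x)^2 dx = ∫_0^4 (9*x^6 + 6*x^5 + 13*x^4 + 16*x^3 + 8*x^2 + 8*x + 4) dx. Term by term:
    ∫_0^4 9*x^6 dx = 147456/7;  ∫_0^4 6*x^5 dx = 4096;  ∫_0^4 13*x^4 dx = 13312/5;
    ∫_0^4 16*x^3 dx = 1024;  ∫_0^4 8*x^2 dx = 512/3;  ∫_0^4 8*x dx = 64;
    ∫_0^4 4 dx = 16.
  Sum: 147456/7 + 4096 + 13312/5 + 1024 + 512/3 + 64 + 16 = 3055312/105.
  ∫_0^4 u'(x)^2 dx = ∫_0^4 (81*x^4 + 36*x^3 + 40*x^2 + 8*x + 4) dx. Term by term:
    ∫_0^4 81*x^4 dx = 82944/5;  ∫_0^4 36*x^3 dx = 2304;  ∫_0^4 40*x^2 dx = 2560/3;
    ∫_0^4 8*x dx = 64;  ∫_0^4 4 dx = 16.
  Sum: 82944/5 + 2304 + 2560/3 + 64 + 16 = 297392/15.
Adding: ||u||_{H^1}^2 = 3055312/105 + 297392/15 = 1712352/35.


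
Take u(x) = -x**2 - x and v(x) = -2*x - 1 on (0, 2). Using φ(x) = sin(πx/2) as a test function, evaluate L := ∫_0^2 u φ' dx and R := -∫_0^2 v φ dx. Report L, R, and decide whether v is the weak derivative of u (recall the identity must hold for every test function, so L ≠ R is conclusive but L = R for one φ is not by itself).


LHS = 12/π, RHS = 12/π. Yes, v = u' weakly.

u(x) = -x**2 - x, classical derivative u'(x) = -2*x - 1.
φ(x) = sin(πx/2), so φ'(x) = π*cos(π*x/2)/2.
Note φ(0) = φ(2) = 0, so the boundary term u·φ vanishes.
LHS = ∫_0^2 u(x) φ'(x) dx = ∫_0^2 (-π*x^2*cos(π*x/2)/2 - π*x*cos(π*x/2)/2) dx. Term by term:
  ∫_0^2 -π*x*cos(π*x/2)/2 dx = 4/π;  ∫_0^2 -π*x^2*cos(π*x/2)/2 dx = 8/π.
Sum: 4/π + 8/π = 12/π.
So LHS = 12/π.
∫_0^2 v(x) φ(x) dx = ∫_0^2 (-2*x*sin(π*x/2) - sin(π*x/2)) dx. Term by term:
  ∫_0^2 -sin(π*x/2) dx = -4/π;  ∫_0^2 -2*x*sin(π*x/2) dx = -8/π.
Sum: -4/π − 8/π = -12/π.
So RHS = -∫_0^2 v(x) φ(x) dx = 12/π.
LHS = RHS, so the identity holds for this test φ.
Moreover u is smooth here and v(x) = u'(x) = -2*x - 1 pointwise, so the identity holds for every test function. Hence v is the weak derivative of u.


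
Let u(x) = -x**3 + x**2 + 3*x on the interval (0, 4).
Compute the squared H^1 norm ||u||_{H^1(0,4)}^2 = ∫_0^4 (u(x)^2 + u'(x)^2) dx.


||u||_{H^1}^2 = 50252/35

The H^1 norm (squared) on an interval (0, L) is
  ||u||_{H^1}^2 = ∫_0^L u(x)^2 dx + ∫_0^L u'(x)^2 dx.
Compute u'(x) = -3*x**2 + 2*x + 3.
Then u(x)^2 = x**6 - 2*x**5 - 5*x**4 + 6*x**3 + 9*x**2 and u'(x)^2 = 9*x**4 - 12*x**3 - 14*x**2 + 12*x + 9.
Integrate each monomial from 0 to 4 using ∫_0^4 c·x^n dx = c·4^(n+1)/(n+1):
  ∫_0^4 u(x)^2 dx = ∫_0^4 (x^6 - 2*x^5 - 5*x^4 + 6*x^3 + 9*x^2) dx. Term by term:
    ∫_0^4 x^6 dx = 16384/7;  ∫_0^4 -2*x^5 dx = -4096/3;  ∫_0^4 -5*x^4 dx = -1024;
    ∫_0^4 6*x^3 dx = 384;  ∫_0^4 9*x^2 dx = 192.
  Sum: 16384/7 − 4096/3 − 1024 + 384 + 192 = 11072/21.
  ∫_0^4 u'(x)^2 dx = ∫_0^4 (9*x^4 - 12*x^3 - 14*x^2 + 12*x + 9) dx. Term by term:
    ∫_0^4 9*x^4 dx = 9216/5;  ∫_0^4 -12*x^3 dx = -768;  ∫_0^4 -14*x^2 dx = -896/3;
    ∫_0^4 12*x dx = 96;  ∫_0^4 9 dx = 36.
  Sum: 9216/5 − 768 − 896/3 + 96 + 36 = 13628/15.
Adding: ||u||_{H^1}^2 = 11072/21 + 13628/15 = 50252/35.


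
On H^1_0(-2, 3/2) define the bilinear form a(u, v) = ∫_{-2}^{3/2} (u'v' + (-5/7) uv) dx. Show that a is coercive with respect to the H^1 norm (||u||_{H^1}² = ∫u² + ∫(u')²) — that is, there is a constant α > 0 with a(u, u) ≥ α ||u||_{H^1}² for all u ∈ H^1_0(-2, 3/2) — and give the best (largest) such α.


α = (-35 + 4*π^2)/(4*π^2 + 49)

Coercivity of a(·,·) on H^1_0(-2, 3/2) means a(u, u) ≥ α ||u||_{H^1}² for every u ∈ H^1_0.
The interval has length L = 7/2, and Poincaré/coercivity depend only on L. Here a(u, u) = ∫(u')² + (-5/7)·∫u².
Here c = -5/7 < 0 with |c| < (π/L)² = 4*π^2/49, so coercivity still holds. The condition a(u,u) ≥ α||u||_{H^1}² reads (1−α)∫(u')² ≥ (α−c)∫u². Any admissible α is ≤ 1 (rapidly oscillating u have ∫u²/∫(u')² → 0), and α = 1 would force 0 ≥ (1−c)∫u², impossible since c < 1; so 1−α > 0. By the sharp Poincaré inequality on H^1_0 of an interval of length L, ∫(u')² ≥ (π/L)²∫u² with equality for the first sine mode sin(π(x−x₀)/L) (x₀ the left endpoint), so the inequality holds for all u iff (1−α)(π/L)² ≥ α − c, i.e. α ≤ ((π/L)² + c)/((π/L)² + 1) = (1 + c(L/π)²)/(1 + (L/π)²). (Direct route, valid since c ≤ 0: Poincaré gives c∫u² ≥ c(L/π)²∫(u')², so a(u,u) ≥ (1 + c(L/π)²)∫(u')², while ||u||_{H^1}² ≤ (1 + (L/π)²)∫(u')²; dividing yields the same α.) With (π/L)² = 4*π^2/49 and c = -5/7, the largest admissible constant is α = ((π/L)² + c)/((π/L)² + 1).
Simplifying, α = (-35 + 4*π^2)/(4*π^2 + 49).


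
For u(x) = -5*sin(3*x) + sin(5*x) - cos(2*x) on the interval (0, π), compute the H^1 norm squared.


||u||_{H^1(0,π)}^2 = 1160/21 + 281*π/2

u'(x) = 2*sin(2*x) - 15*cos(3*x) + 5*cos(5*x).
Expand u² and (u')² and integrate term by term on (0, π), using: for integers n ≥ 1, ∫_0^π sin²(nx) dx = ∫_0^π cos²(nx) dx = π/2; for n ≠ n', ∫_0^π sin(nx)sin(n'x) dx = ∫_0^π cos(nx)cos(n'x) dx = 0; and by product-to-sum, ∫_0^π sin(nx)cos(n'x) dx = ½∫_0^π [sin((n+n')x) + sin((n−n')x)] dx, which is 0 when n+n' is even and 2n/(n²−n'²) when n+n' is odd (it need not vanish on (0, π)).
  u² squared terms: (-1)²·∫cos(2x)² dx = 1·π/2 = π/2;  (-5)²·∫sin(3x)² dx = 25·π/2 = 25*π/2;  (1)²·∫sin(5x)² dx = 1·π/2 = π/2.
  u² cross terms: 2·(-1)·(-5)·∫cos(2x)·sin(3x) dx = 10·(6/5) = 12;  2·(-1)·(1)·∫cos(2x)·sin(5x) dx = -2·(10/21) = -20/21;  2·(-5)·(1)·∫sin(3x)·sin(5x) dx = -10·(0) = 0.
  So ∫_0^π u² dx = π/2 + 25*π/2 + π/2 + 12 − 20/21 + 0 = 232/21 + 27*π/2.
  (u')² squared terms: (-15)²·∫cos(3x)² dx = 225·π/2 = 225*π/2;  (2)²·∫sin(2x)² dx = 4·π/2 = 2*π;  (5)²·∫cos(5x)² dx = 25·π/2 = 25*π/2.
  (u')² cross terms: 2·(-15)·(2)·∫cos(3x)·sin(2x) dx = -60·(-4/5) = 48;  2·(-15)·(5)·∫cos(3x)·cos(5x) dx = -150·(0) = 0;  2·(2)·(5)·∫sin(2x)·cos(5x) dx = 20·(-4/21) = -80/21.
  So ∫_0^π (u')² dx = 225*π/2 + 2*π + 25*π/2 + 48 + 0 − 80/21 = 928/21 + 127*π.
||u||_{H^1}^2 = (232/21 + 27*π/2) + (928/21 + 127*π) = 1160/21 + 281*π/2.


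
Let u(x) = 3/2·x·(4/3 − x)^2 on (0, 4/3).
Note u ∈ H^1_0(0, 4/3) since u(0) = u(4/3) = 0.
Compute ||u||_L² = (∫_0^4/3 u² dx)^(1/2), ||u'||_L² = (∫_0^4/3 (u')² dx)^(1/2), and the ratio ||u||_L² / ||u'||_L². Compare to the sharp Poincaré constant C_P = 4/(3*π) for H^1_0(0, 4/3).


||u||_L² / ||u'||_L² = 2*sqrt(14)/21 < C_P = 4/(3*π).

u(x) = 3/2·x·(4/3 − x)^2, so u'(x) = (3*x - 4)*(9*x - 4)/6.
u(x) = 3/2·x·(4/3 − x)^2 vanishes at x = 0 and x = 4/3, so u ∈ H^1_0(0, 4/3). Differentiate via the product rule and integrate the resulting polynomials term by term.
  ∫_0^4/3 u² dx = ∫_0^4/3 (9*x^6/4 - 12*x^5 + 24*x^4 - 64*x^3/3 + 64*x^2/9) dx. Term by term:
    ∫_0^4/3 9*x^6/4 dx = 4096/1701;  ∫_0^4/3 -12*x^5 dx = -8192/729;  ∫_0^4/3 24*x^4 dx = 8192/405;
    ∫_0^4/3 -64*x^3/3 dx = -4096/243;  ∫_0^4/3 64*x^2/9 dx = 4096/729.
  Sum: 4096/1701 − 8192/729 + 8192/405 − 4096/243 + 4096/729 = 4096/25515.
  ∫_0^4/3 (u')² dx = ∫_0^4/3 (81*x^4/4 - 72*x^3 + 88*x^2 - 128*x/3 + 64/9) dx. Term by term:
    ∫_0^4/3 81*x^4/4 dx = 256/15;  ∫_0^4/3 -72*x^3 dx = -512/9;  ∫_0^4/3 88*x^2 dx = 5632/81;
    ∫_0^4/3 -128*x/3 dx = -1024/27;  ∫_0^4/3 64/9 dx = 256/27.
  Sum: 256/15 − 512/9 + 5632/81 − 1024/27 + 256/27 = 512/405.
∫_0^4/3 u² dx = 4096/25515, so ||u||_L² = 64*sqrt(35)/945.
∫_0^4/3 (u')² dx = 512/405, so ||u'||_L² = 16*sqrt(10)/45.
Ratio ||u||_L² / ||u'||_L² = 2*sqrt(14)/21.
Sharp Poincaré constant on H^1_0(0, 4/3) is C_P = L/π = 4/(3*π), achieved by sin(3*π/4·x).
A polynomial bump cannot attain the sharp Poincaré constant (only the first sine eigenfunction does), so the ratio is strictly less than C_P, consistent with ||u||_L² ≤ C_P ||u'||_L².


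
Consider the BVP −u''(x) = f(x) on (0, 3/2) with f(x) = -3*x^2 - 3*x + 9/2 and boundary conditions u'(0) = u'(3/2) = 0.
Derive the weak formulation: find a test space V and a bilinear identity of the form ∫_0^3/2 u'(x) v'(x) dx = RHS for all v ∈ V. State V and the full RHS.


V = H^1(0, 3/2) (no boundary constraint on v; u is determined up to an additive constant); weak form: ∫_0^3/2 u'v' dx = ∫_0^3/2 (-3*x^2 - 3*x + 9/2) v dx for all v ∈ V.

Multiply both sides by a test function v and integrate from 0 to 3/2:
  ∫_0^3/2 −u''(x) v(x) dx = ∫_0^3/2 f(x) v(x) dx.
Integrate the LHS by parts once:
  ∫_0^3/2 −u'' v dx = −[u'(x) v(x)]_0^3/2 + ∫_0^3/2 u'(x) v'(x) dx.
Thus ∫_0^3/2 u'(x) v'(x) dx = ∫_0^3/2 f(x) v(x) dx + [u'(x) v(x)]_0^3/2.
Choose V so that boundary terms are either known or forced to vanish.
u has homogeneous Neumann: u'(0) = u'(3/2) = 0. So [u' v]_0^3/2 = 0·v(3/2) − 0·v(0) = 0 for any v; take V = H^1(0, 3/2).
Weak formulation: find u (satisfying any essential BC) such that ∫_0^3/2 u'(x) v'(x) dx = ∫_0^3/2 f v dx for all v ∈ V (homogeneous Neumann, so boundary terms vanish).
Substituting f(x) = -3*x^2 - 3*x + 9/2, the right-hand side is ∫_0^3/2 (-3*x^2 - 3*x + 9/2) v dx.
Compatibility check (pure Neumann): taking v ≡ 1 ∈ V gives 0 = ∫_0^3/2 f dx + (0) − (0), i.e. ∫_0^3/2 f dx must equal u'(0) − u'(3/2) = 0. Indeed ∫_0^3/2 (-3*x^2 - 3*x + 9/2) dx = 0, so the data are compatible. The solution is then unique only up to an additive constant (fix it e.g. by requiring ∫_0^3/2 u dx = 0).


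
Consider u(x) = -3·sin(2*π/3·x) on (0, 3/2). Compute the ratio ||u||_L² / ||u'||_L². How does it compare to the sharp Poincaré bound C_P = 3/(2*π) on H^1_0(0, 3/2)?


||u||_L² / ||u'||_L² = 3/(2*π) = C_P.

u(x) = -3·sin(2*π/3·x), so u'(x) = -2*π*cos(2*π*x/3).
Writing u(x) = A·sin(kπx/L) with A = -3 and k = 1, use ∫_0^L sin²(kπx/L) dx = L/2 and ∫_0^L cos²(kπx/L) dx = L/2.
u² = 9·sin²(2*π/3·x) and (u')² = 4*π^2·cos²(2*π/3·x), and each of sin², cos² integrates to L/2 = 3/4 over (0, 3/2).
∫_0^3/2 u² dx = 27/4, so ||u||_L² = 3*sqrt(3)/2.
∫_0^3/2 (u')² dx = 3*π^2, so ||u'||_L² = sqrt(3)*π.
Ratio ||u||_L² / ||u'||_L² = 3/(2*π).
Sharp Poincaré constant on H^1_0(0, 3/2) is C_P = L/π = 3/(2*π), achieved by sin(2*π/3·x).
This is the k = 1 eigenfunction (up to amplitude), so the ratio equals the sharp Poincaré constant exactly.


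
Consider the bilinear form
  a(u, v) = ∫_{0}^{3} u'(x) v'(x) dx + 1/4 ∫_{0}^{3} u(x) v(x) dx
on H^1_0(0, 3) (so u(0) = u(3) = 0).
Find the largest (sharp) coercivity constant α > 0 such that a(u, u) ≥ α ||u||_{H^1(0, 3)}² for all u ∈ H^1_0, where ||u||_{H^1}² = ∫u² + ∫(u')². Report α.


α = (9/4 + π^2)/(9 + π^2)

Coercivity of a(·,·) on H^1_0(0, 3) means a(u, u) ≥ α ||u||_{H^1}² for every u ∈ H^1_0.
The interval has length L = 3, and Poincaré/coercivity depend only on L. Here a(u, u) = ∫(u')² + (1/4)·∫u².
Here 0 < c = 1/4 < 1. The condition a(u,u) ≥ α||u||_{H^1}² reads (1−α)∫(u')² ≥ (α−c)∫u². Any admissible α is ≤ 1 (rapidly oscillating u have ∫u²/∫(u')² → 0), and α = 1 would force 0 ≥ (1−c)∫u², impossible since c < 1; so 1−α > 0. By the sharp Poincaré inequality on H^1_0 of an interval of length L, ∫(u')² ≥ (π/L)²∫u² with equality for the first sine mode sin(π(x−x₀)/L) (x₀ the left endpoint), so the inequality holds for all u iff (1−α)(π/L)² ≥ α − c, i.e. α ≤ ((π/L)² + c)/((π/L)² + 1) = (1 + c(L/π)²)/(1 + (L/π)²). With (π/L)² = π^2/9 and c = 1/4, the largest admissible constant is α = ((π/L)² + c)/((π/L)² + 1).
Simplifying, α = (9/4 + π^2)/(9 + π^2).


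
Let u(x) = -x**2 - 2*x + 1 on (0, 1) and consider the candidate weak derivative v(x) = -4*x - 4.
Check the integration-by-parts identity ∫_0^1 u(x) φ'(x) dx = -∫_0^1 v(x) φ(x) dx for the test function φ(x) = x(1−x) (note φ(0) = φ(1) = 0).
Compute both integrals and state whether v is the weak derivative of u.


LHS = 1/2, RHS = 1. No, v is not the weak derivative of u.

u(x) = -x**2 - 2*x + 1, classical derivative u'(x) = -2*x - 2.
φ(x) = x(1−x), so φ'(x) = 1 - 2*x.
Note φ(0) = φ(1) = 0, so the boundary term u·φ vanishes.
LHS = ∫_0^1 u(x) φ'(x) dx = ∫_0^1 (2*x^3 + 3*x^2 - 4*x + 1) dx. Term by term:
  ∫_0^1 2*x^3 dx = 1/2;  ∫_0^1 3*x^2 dx = 1;  ∫_0^1 -4*x dx = -2;
  ∫_0^1 1 dx = 1.
Sum: 1/2 + 1 − 2 + 1 = 1/2.
So LHS = 1/2.
∫_0^1 v(x) φ(x) dx = ∫_0^1 (4*x^3 - 4*x) dx. Term by term:
  ∫_0^1 4*x^3 dx = 1;  ∫_0^1 -4*x dx = -2.
Sum: 1 − 2 = -1.
So RHS = -∫_0^1 v(x) φ(x) dx = 1.
LHS − RHS = -1/2 ≠ 0, so the identity fails.
(For a valid weak derivative the identity must hold for EVERY test function, in particular this one. The failure shows v is NOT the weak derivative of u.)
Correct weak derivative would be u'(x) = -2*x - 2.


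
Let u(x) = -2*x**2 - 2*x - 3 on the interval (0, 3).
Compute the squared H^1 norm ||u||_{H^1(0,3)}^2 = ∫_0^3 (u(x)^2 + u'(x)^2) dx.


||u||_{H^1}^2 = 4047/5

The H^1 norm (squared) on an interval (0, L) is
  ||u||_{H^1}^2 = ∫_0^L u(x)^2 dx + ∫_0^L u'(x)^2 dx.
Compute u'(x) = -4*x - 2.
Then u(x)^2 = 4*x**4 + 8*x**3 + 16*x**2 + 12*x + 9 and u'(x)^2 = 16*x**2 + 16*x + 4.
Integrate each monomial from 0 to 3 using ∫_0^3 c·x^n dx = c·3^(n+1)/(n+1):
  ∫_0^3 u(x)^2 dx = ∫_0^3 (4*x^4 + 8*x^3 + 16*x^2 + 12*x + 9) dx. Term by term:
    ∫_0^3 4*x^4 dx = 972/5;  ∫_0^3 8*x^3 dx = 162;  ∫_0^3 16*x^2 dx = 144;
    ∫_0^3 12*x dx = 54;  ∫_0^3 9 dx = 27.
  Sum: 972/5 + 162 + 144 + 54 + 27 = 2907/5.
  ∫_0^3 u'(x)^2 dx = ∫_0^3 (16*x^2 + 16*x + 4) dx. Term by term:
    ∫_0^3 16*x^2 dx = 144;  ∫_0^3 16*x dx = 72;  ∫_0^3 4 dx = 12.
  Sum: 144 + 72 + 12 = 228.
Adding: ||u||_{H^1}^2 = 2907/5 + 228 = 4047/5.


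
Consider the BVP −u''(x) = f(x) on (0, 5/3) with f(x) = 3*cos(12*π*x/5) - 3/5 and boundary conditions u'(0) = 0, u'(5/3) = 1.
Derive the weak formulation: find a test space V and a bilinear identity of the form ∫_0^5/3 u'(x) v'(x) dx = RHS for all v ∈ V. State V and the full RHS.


V = H^1(0, 5/3) (v unrestricted at boundary; u is determined up to an additive constant); weak form: ∫_0^5/3 u'v' dx = ∫_0^5/3 (3*cos(12*π*x/5) - 3/5) v dx + v(5/3) for all v ∈ V.

Multiply both sides by a test function v and integrate from 0 to 5/3:
  ∫_0^5/3 −u''(x) v(x) dx = ∫_0^5/3 f(x) v(x) dx.
Integrate the LHS by parts once:
  ∫_0^5/3 −u'' v dx = −[u'(x) v(x)]_0^5/3 + ∫_0^5/3 u'(x) v'(x) dx.
Thus ∫_0^5/3 u'(x) v'(x) dx = ∫_0^5/3 f(x) v(x) dx + [u'(x) v(x)]_0^5/3.
Choose V so that boundary terms are either known or forced to vanish.
u has inhomogeneous Neumann u'(0) = 0, u'(5/3) = 1. [u' v]_0^5/3 = (1)·v(5/3) − (0)·v(0) = v(5/3). Take V = H^1(0, 5/3); boundary term becomes part of RHS.
Weak formulation: find u (satisfying any essential BC) such that ∫_0^5/3 u'(x) v'(x) dx = ∫_0^5/3 f v dx + v(5/3) for all v ∈ V (Neumann data are natural BCs: they enter the RHS as boundary terms).
Substituting f(x) = 3*cos(12*π*x/5) - 3/5, the right-hand side is ∫_0^5/3 (3*cos(12*π*x/5) - 3/5) v dx + v(5/3).
Compatibility check (pure Neumann): taking v ≡ 1 ∈ V gives 0 = ∫_0^5/3 f dx + (1) − (0), i.e. ∫_0^5/3 f dx must equal u'(0) − u'(5/3) = -1. Indeed ∫_0^5/3 (3*cos(12*π*x/5) - 3/5) dx = -1, so the data are compatible. The solution is then unique only up to an additive constant (fix it e.g. by requiring ∫_0^5/3 u dx = 0).


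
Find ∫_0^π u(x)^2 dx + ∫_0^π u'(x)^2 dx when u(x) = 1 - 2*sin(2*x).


||u||_{H^1(0,π)}^2 = 11*π

u'(x) = -4*cos(2*x).
Expand u² and (u')² and integrate term by term on (0, π), using: for integers n ≥ 1, ∫_0^π sin²(nx) dx = ∫_0^π cos²(nx) dx = π/2; for n ≠ n', ∫_0^π sin(nx)sin(n'x) dx = ∫_0^π cos(nx)cos(n'x) dx = 0; and by product-to-sum, ∫_0^π sin(nx)cos(n'x) dx = ½∫_0^π [sin((n+n')x) + sin((n−n')x)] dx, which is 0 when n+n' is even and 2n/(n²−n'²) when n+n' is odd (it need not vanish on (0, π)). For the constant mode: ∫_0^π 1 dx = π, ∫_0^π cos(nx) dx = 0, ∫_0^π sin(nx) dx = (1−(−1)^n)/n.
  u² squared terms: (1)²·∫1 dx = 1·π = π;  (-2)²·∫sin(2x)² dx = 4·π/2 = 2*π.
  u² cross terms: 2·(1)·(-2)·∫1·sin(2x) dx = -4·(0) = 0.
  So ∫_0^π u² dx = π + 2*π + 0 = 3*π.
  (u')² squared terms: (-4)²·∫cos(2x)² dx = 16·π/2 = 8*π.
  So ∫_0^π (u')² dx = 8*π.
||u||_{H^1}^2 = (3*π) + (8*π) = 11*π.


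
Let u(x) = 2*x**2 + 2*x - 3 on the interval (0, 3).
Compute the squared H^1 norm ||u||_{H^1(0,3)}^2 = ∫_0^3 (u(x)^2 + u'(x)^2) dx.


||u||_{H^1}^2 = 2427/5

The H^1 norm (squared) on an interval (0, L) is
  ||u||_{H^1}^2 = ∫_0^L u(x)^2 dx + ∫_0^L u'(x)^2 dx.
Compute u'(x) = 4*x + 2.
Then u(x)^2 = 4*x**4 + 8*x**3 - 8*x**2 - 12*x + 9 and u'(x)^2 = 16*x**2 + 16*x + 4.
Integrate each monomial from 0 to 3 using ∫_0^3 c·x^n dx = c·3^(n+1)/(n+1):
  ∫_0^3 u(x)^2 dx = ∫_0^3 (4*x^4 + 8*x^3 - 8*x^2 - 12*x + 9) dx. Term by term:
    ∫_0^3 4*x^4 dx = 972/5;  ∫_0^3 8*x^3 dx = 162;  ∫_0^3 -8*x^2 dx = -72;
    ∫_0^3 -12*x dx = -54;  ∫_0^3 9 dx = 27.
  Sum: 972/5 + 162 − 72 − 54 + 27 = 1287/5.
  ∫_0^3 u'(x)^2 dx = ∫_0^3 (16*x^2 + 16*x + 4) dx. Term by term:
    ∫_0^3 16*x^2 dx = 144;  ∫_0^3 16*x dx = 72;  ∫_0^3 4 dx = 12.
  Sum: 144 + 72 + 12 = 228.
Adding: ||u||_{H^1}^2 = 1287/5 + 228 = 2427/5.


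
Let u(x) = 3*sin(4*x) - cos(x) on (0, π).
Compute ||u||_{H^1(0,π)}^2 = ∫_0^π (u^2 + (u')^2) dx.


||u||_{H^1(0,π)}^2 = -32/5 + 155*π/2

u'(x) = sin(x) + 12*cos(4*x).
Expand u² and (u')² and integrate term by term on (0, π), using: for integers n ≥ 1, ∫_0^π sin²(nx) dx = ∫_0^π cos²(nx) dx = π/2; for n ≠ n', ∫_0^π sin(nx)sin(n'x) dx = ∫_0^π cos(nx)cos(n'x) dx = 0; and by product-to-sum, ∫_0^π sin(nx)cos(n'x) dx = ½∫_0^π [sin((n+n')x) + sin((n−n')x)] dx, which is 0 when n+n' is even and 2n/(n²−n'²) when n+n' is odd (it need not vanish on (0, π)).
  u² squared terms: (-1)²·∫cos(x)² dx = 1·π/2 = π/2;  (3)²·∫sin(4x)² dx = 9·π/2 = 9*π/2.
  u² cross terms: 2·(-1)·(3)·∫cos(x)·sin(4x) dx = -6·(8/15) = -16/5.
  So ∫_0^π u² dx = π/2 + 9*π/2 − 16/5 = -16/5 + 5*π.
  (u')² squared terms: (12)²·∫cos(4x)² dx = 144·π/2 = 72*π;  (1)²·∫sin(x)² dx = 1·π/2 = π/2.
  (u')² cross terms: 2·(12)·(1)·∫cos(4x)·sin(x) dx = 24·(-2/15) = -16/5.
  So ∫_0^π (u')² dx = 72*π + π/2 − 16/5 = -16/5 + 145*π/2.
||u||_{H^1}^2 = (-16/5 + 5*π) + (-16/5 + 145*π/2) = -32/5 + 155*π/2.


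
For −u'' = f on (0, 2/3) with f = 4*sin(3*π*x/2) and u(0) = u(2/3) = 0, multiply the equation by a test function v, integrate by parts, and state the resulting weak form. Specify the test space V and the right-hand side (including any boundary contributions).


V = H^1_0(0, 2/3) (so v(0) = v(2/3) = 0); weak form: ∫_0^2/3 u'v' dx = ∫_0^2/3 (4*sin(3*π*x/2)) v dx for all v ∈ V.

Multiply both sides by a test function v and integrate from 0 to 2/3:
  ∫_0^2/3 −u''(x) v(x) dx = ∫_0^2/3 f(x) v(x) dx.
Integrate the LHS by parts once:
  ∫_0^2/3 −u'' v dx = −[u'(x) v(x)]_0^2/3 + ∫_0^2/3 u'(x) v'(x) dx.
Thus ∫_0^2/3 u'(x) v'(x) dx = ∫_0^2/3 f(x) v(x) dx + [u'(x) v(x)]_0^2/3.
Choose V so that boundary terms are either known or forced to vanish.
u is Dirichlet: u(0) = u(2/3) = 0. Let V = H^1_0(0, 2/3); then v(0) = v(2/3) = 0, and [u' v]_0^2/3 = 0.
Weak formulation: find u (satisfying any essential BC) such that ∫_0^2/3 u'(x) v'(x) dx = ∫_0^2/3 f v dx for all v ∈ V.
Substituting f(x) = 4*sin(3*π*x/2), the right-hand side is ∫_0^2/3 (4*sin(3*π*x/2)) v dx.


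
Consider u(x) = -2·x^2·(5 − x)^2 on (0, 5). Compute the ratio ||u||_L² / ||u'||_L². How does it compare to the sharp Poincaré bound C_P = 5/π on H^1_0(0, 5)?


||u||_L² / ||u'||_L² = 5*sqrt(3)/6 < C_P = 5/π.

u(x) = -2·x^2·(5 − x)^2, so u'(x) = 4*x*(x*(5 - x) - (x - 5)^2).
u(x) = -2·x^2·(5 − x)^2 vanishes at x = 0 and x = 5, so u ∈ H^1_0(0, 5). Differentiate via the product rule and integrate the resulting polynomials term by term.
  ∫_0^5 u² dx = ∫_0^5 (4*x^8 - 80*x^7 + 600*x^6 - 2000*x^5 + 2500*x^4) dx. Term by term:
    ∫_0^5 4*x^8 dx = 7812500/9;  ∫_0^5 -80*x^7 dx = -3906250;  ∫_0^5 600*x^6 dx = 46875000/7;
    ∫_0^5 -2000*x^5 dx = -15625000/3;  ∫_0^5 2500*x^4 dx = 1562500.
  Sum: 7812500/9 − 3906250 + 46875000/7 − 15625000/3 + 1562500 = 781250/63.
  ∫_0^5 (u')² dx = ∫_0^5 (64*x^6 - 960*x^5 + 5200*x^4 - 12000*x^3 + 10000*x^2) dx. Term by term:
    ∫_0^5 64*x^6 dx = 5000000/7;  ∫_0^5 -960*x^5 dx = -2500000;  ∫_0^5 5200*x^4 dx = 3250000;
    ∫_0^5 -12000*x^3 dx = -1875000;  ∫_0^5 10000*x^2 dx = 1250000/3.
  Sum: 5000000/7 − 2500000 + 3250000 − 1875000 + 1250000/3 = 125000/21.
∫_0^5 u² dx = 781250/63, so ||u||_L² = 625*sqrt(14)/21.
∫_0^5 (u')² dx = 125000/21, so ||u'||_L² = 250*sqrt(42)/21.
Ratio ||u||_L² / ||u'||_L² = 5*sqrt(3)/6.
Sharp Poincaré constant on H^1_0(0, 5) is C_P = L/π = 5/π, achieved by sin(π/5·x).
A polynomial bump cannot attain the sharp Poincaré constant (only the first sine eigenfunction does), so the ratio is strictly less than C_P, consistent with ||u||_L² ≤ C_P ||u'||_L².


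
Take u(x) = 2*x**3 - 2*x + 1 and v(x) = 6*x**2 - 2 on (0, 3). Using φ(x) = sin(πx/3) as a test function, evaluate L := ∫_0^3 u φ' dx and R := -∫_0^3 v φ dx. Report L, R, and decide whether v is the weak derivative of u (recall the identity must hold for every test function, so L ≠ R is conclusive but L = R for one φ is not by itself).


LHS = -150/π + 648/π^3, RHS = -150/π + 648/π^3. Yes, v = u' weakly.

u(x) = 2*x**3 - 2*x + 1, classical derivative u'(x) = 6*x**2 - 2.
φ(x) = sin(πx/3), so φ'(x) = π*cos(π*x/3)/3.
Note φ(0) = φ(3) = 0, so the boundary term u·φ vanishes.
LHS = ∫_0^3 u(x) φ'(x) dx = ∫_0^3 (2*π*x^3*cos(π*x/3)/3 - 2*π*x*cos(π*x/3)/3 + π*cos(π*x/3)/3) dx. Term by term:
  ∫_0^3 π*cos(π*x/3)/3 dx = 0;  ∫_0^3 -2*π*x*cos(π*x/3)/3 dx = 12/π;  ∫_0^3 2*π*x^3*cos(π*x/3)/3 dx = -162/π + 648/π^3.
Sum: 0 + 12/π + -162/π + 648/π^3 = -150/π + 648/π^3.
So LHS = -150/π + 648/π^3.
∫_0^3 v(x) φ(x) dx = ∫_0^3 (6*x^2*sin(π*x/3) - 2*sin(π*x/3)) dx. Term by term:
  ∫_0^3 -2*sin(π*x/3) dx = -12/π;  ∫_0^3 6*x^2*sin(π*x/3) dx = -648/π^3 + 162/π.
Sum: -12/π + -648/π^3 + 162/π = -648/π^3 + 150/π.
So RHS = -∫_0^3 v(x) φ(x) dx = -150/π + 648/π^3.
LHS = RHS, so the identity holds for this test φ.
Moreover u is smooth here and v(x) = u'(x) = 6*x**2 - 2 pointwise, so the identity holds for every test function. Hence v is the weak derivative of u.


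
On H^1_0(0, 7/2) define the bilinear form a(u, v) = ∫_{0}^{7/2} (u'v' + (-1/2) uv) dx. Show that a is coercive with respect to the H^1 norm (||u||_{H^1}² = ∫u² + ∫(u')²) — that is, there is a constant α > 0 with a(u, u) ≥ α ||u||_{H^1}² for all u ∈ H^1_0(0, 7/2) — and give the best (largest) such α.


α = (-49 + 8*π^2)/(2*(4*π^2 + 49))

Coercivity of a(·,·) on H^1_0(0, 7/2) means a(u, u) ≥ α ||u||_{H^1}² for every u ∈ H^1_0.
The interval has length L = 7/2, and Poincaré/coercivity depend only on L. Here a(u, u) = ∫(u')² + (-1/2)·∫u².
Here c = -1/2 < 0 with |c| < (π/L)² = 4*π^2/49, so coercivity still holds. The condition a(u,u) ≥ α||u||_{H^1}² reads (1−α)∫(u')² ≥ (α−c)∫u². Any admissible α is ≤ 1 (rapidly oscillating u have ∫u²/∫(u')² → 0), and α = 1 would force 0 ≥ (1−c)∫u², impossible since c < 1; so 1−α > 0. By the sharp Poincaré inequality on H^1_0 of an interval of length L, ∫(u')² ≥ (π/L)²∫u² with equality for the first sine mode sin(π(x−x₀)/L) (x₀ the left endpoint), so the inequality holds for all u iff (1−α)(π/L)² ≥ α − c, i.e. α ≤ ((π/L)² + c)/((π/L)² + 1) = (1 + c(L/π)²)/(1 + (L/π)²). (Direct route, valid since c ≤ 0: Poincaré gives c∫u² ≥ c(L/π)²∫(u')², so a(u,u) ≥ (1 + c(L/π)²)∫(u')², while ||u||_{H^1}² ≤ (1 + (L/π)²)∫(u')²; dividing yields the same α.) With (π/L)² = 4*π^2/49 and c = -1/2, the largest admissible constant is α = ((π/L)² + c)/((π/L)² + 1).
Simplifying, α = (-49 + 8*π^2)/(2*(4*π^2 + 49)).


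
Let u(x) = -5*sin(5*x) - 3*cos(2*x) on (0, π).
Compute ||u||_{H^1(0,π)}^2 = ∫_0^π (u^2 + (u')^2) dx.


||u||_{H^1(0,π)}^2 = 500/7 + 695*π/2

u'(x) = 6*sin(2*x) - 25*cos(5*x).
Expand u² and (u')² and integrate term by term on (0, π), using: for integers n ≥ 1, ∫_0^π sin²(nx) dx = ∫_0^π cos²(nx) dx = π/2; for n ≠ n', ∫_0^π sin(nx)sin(n'x) dx = ∫_0^π cos(nx)cos(n'x) dx = 0; and by product-to-sum, ∫_0^π sin(nx)cos(n'x) dx = ½∫_0^π [sin((n+n')x) + sin((n−n')x)] dx, which is 0 when n+n' is even and 2n/(n²−n'²) when n+n' is odd (it need not vanish on (0, π)).
  u² squared terms: (-5)²·∫sin(5x)² dx = 25·π/2 = 25*π/2;  (-3)²·∫cos(2x)² dx = 9·π/2 = 9*π/2.
  u² cross terms: 2·(-5)·(-3)·∫sin(5x)·cos(2x) dx = 30·(10/21) = 100/7.
  So ∫_0^π u² dx = 25*π/2 + 9*π/2 + 100/7 = 100/7 + 17*π.
  (u')² squared terms: (-25)²·∫cos(5x)² dx = 625·π/2 = 625*π/2;  (6)²·∫sin(2x)² dx = 36·π/2 = 18*π.
  (u')² cross terms: 2·(-25)·(6)·∫cos(5x)·sin(2x) dx = -300·(-4/21) = 400/7.
  So ∫_0^π (u')² dx = 625*π/2 + 18*π + 400/7 = 400/7 + 661*π/2.
||u||_{H^1}^2 = (100/7 + 17*π) + (400/7 + 661*π/2) = 500/7 + 695*π/2.


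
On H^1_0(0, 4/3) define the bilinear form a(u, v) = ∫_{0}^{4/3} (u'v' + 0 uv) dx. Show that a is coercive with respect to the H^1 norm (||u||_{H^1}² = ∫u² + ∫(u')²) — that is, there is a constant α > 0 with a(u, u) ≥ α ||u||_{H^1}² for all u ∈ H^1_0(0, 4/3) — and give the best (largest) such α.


α = 9*π^2/(16 + 9*π^2)

Coercivity of a(·,·) on H^1_0(0, 4/3) means a(u, u) ≥ α ||u||_{H^1}² for every u ∈ H^1_0.
The interval has length L = 4/3, and Poincaré/coercivity depend only on L. Here a(u, u) = ∫(u')² + (0)·∫u².
Here c = 0, so a(u,u) = ∫(u')² alone. The condition a(u,u) ≥ α||u||_{H^1}² reads (1−α)∫(u')² ≥ (α−c)∫u². Any admissible α is ≤ 1 (rapidly oscillating u have ∫u²/∫(u')² → 0), and α = 1 would force 0 ≥ (1−c)∫u², impossible since c < 1; so 1−α > 0. By the sharp Poincaré inequality on H^1_0 of an interval of length L, ∫(u')² ≥ (π/L)²∫u² with equality for the first sine mode sin(π(x−x₀)/L) (x₀ the left endpoint), so the inequality holds for all u iff (1−α)(π/L)² ≥ α − c, i.e. α ≤ ((π/L)² + c)/((π/L)² + 1) = (1 + c(L/π)²)/(1 + (L/π)²). (Direct route, valid since c ≤ 0: Poincaré gives c∫u² ≥ c(L/π)²∫(u')², so a(u,u) ≥ (1 + c(L/π)²)∫(u')², while ||u||_{H^1}² ≤ (1 + (L/π)²)∫(u')²; dividing yields the same α.) With (π/L)² = 9*π^2/16 and c = 0, the largest admissible constant is α = ((π/L)² + c)/((π/L)² + 1).
Simplifying, α = 9*π^2/(16 + 9*π^2).


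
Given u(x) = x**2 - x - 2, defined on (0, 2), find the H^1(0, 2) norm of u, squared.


||u||_{H^1}^2 = 166/15

The H^1 norm (squared) on an interval (0, L) is
  ||u||_{H^1}^2 = ∫_0^L u(x)^2 dx + ∫_0^L u'(x)^2 dx.
Compute u'(x) = 2*x - 1.
Then u(x)^2 = x**4 - 2*x**3 - 3*x**2 + 4*x + 4 and u'(x)^2 = 4*x**2 - 4*x + 1.
Integrate each monomial from 0 to 2 using ∫_0^2 c·x^n dx = c·2^(n+1)/(n+1):
  ∫_0^2 u(x)^2 dx = ∫_0^2 (x^4 - 2*x^3 - 3*x^2 + 4*x + 4) dx. Term by term:
    ∫_0^2 x^4 dx = 32/5;  ∫_0^2 -2*x^3 dx = -8;  ∫_0^2 -3*x^2 dx = -8;
    ∫_0^2 4*x dx = 8;  ∫_0^2 4 dx = 8.
  Sum: 32/5 − 8 − 8 + 8 + 8 = 32/5.
  ∫_0^2 u'(x)^2 dx = ∫_0^2 (4*x^2 - 4*x + 1) dx. Term by term:
    ∫_0^2 4*x^2 dx = 32/3;  ∫_0^2 -4*x dx = -8;  ∫_0^2 1 dx = 2.
  Sum: 32/3 − 8 + 2 = 14/3.
Adding: ||u||_{H^1}^2 = 32/5 + 14/3 = 166/15.


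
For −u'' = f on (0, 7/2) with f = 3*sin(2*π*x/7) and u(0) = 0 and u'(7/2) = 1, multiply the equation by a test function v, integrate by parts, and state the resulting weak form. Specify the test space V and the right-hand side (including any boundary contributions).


V = {v ∈ H^1(0, 7/2) : v(0) = 0} (test functions vanish at x = 0 where u is specified); weak form: ∫_0^7/2 u'v' dx = ∫_0^7/2 (3*sin(2*π*x/7)) v dx + v(7/2) for all v ∈ V.

Multiply both sides by a test function v and integrate from 0 to 7/2:
  ∫_0^7/2 −u''(x) v(x) dx = ∫_0^7/2 f(x) v(x) dx.
Integrate the LHS by parts once:
  ∫_0^7/2 −u'' v dx = −[u'(x) v(x)]_0^7/2 + ∫_0^7/2 u'(x) v'(x) dx.
Thus ∫_0^7/2 u'(x) v'(x) dx = ∫_0^7/2 f(x) v(x) dx + [u'(x) v(x)]_0^7/2.
Choose V so that boundary terms are either known or forced to vanish.
Mixed BC: u(0) = 0 (Dirichlet) and u'(7/2) = 1 (Neumann). Define V = {v ∈ H^1(0, 7/2) : v(0) = 0}. Then [u' v]_0^7/2 = u'(7/2)·v(7/2) − u'(0)·0 = v(7/2).
Weak formulation: find u (satisfying any essential BC) such that ∫_0^7/2 u'(x) v'(x) dx = ∫_0^7/2 f v dx + v(7/2) for all v ∈ V (Dirichlet at 0 absorbed into V; Neumann datum at x = 7/2 contributes the boundary term).
Substituting f(x) = 3*sin(2*π*x/7), the right-hand side is ∫_0^7/2 (3*sin(2*π*x/7)) v dx + v(7/2).


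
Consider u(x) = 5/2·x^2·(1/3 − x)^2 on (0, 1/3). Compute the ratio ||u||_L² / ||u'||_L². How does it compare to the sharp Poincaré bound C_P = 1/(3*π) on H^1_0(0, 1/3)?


||u||_L² / ||u'||_L² = sqrt(3)/18 < C_P = 1/(3*π).

u(x) = 5/2·x^2·(1/3 − x)^2, so u'(x) = 5*x*(3*x - 1)*(6*x - 1)/9.
u(x) = 5/2·x^2·(1/3 − x)^2 vanishes at x = 0 and x = 1/3, so u ∈ H^1_0(0, 1/3). Differentiate via the product rule and integrate the resulting polynomials term by term.
  ∫_0^1/3 u² dx = ∫_0^1/3 (25*x^8/4 - 25*x^7/3 + 25*x^6/6 - 25*x^5/27 + 25*x^4/324) dx. Term by term:
    ∫_0^1/3 25*x^8/4 dx = 25/708588;  ∫_0^1/3 -25*x^7/3 dx = -25/157464;  ∫_0^1/3 25*x^6/6 dx = 25/91854;
    ∫_0^1/3 -25*x^5/27 dx = -25/118098;  ∫_0^1/3 25*x^4/324 dx = 5/78732.
  Sum: 25/708588 − 25/157464 + 25/91854 − 25/118098 + 5/78732 = 5/9920232.
  ∫_0^1/3 (u')² dx = ∫_0^1/3 (100*x^6 - 100*x^5 + 325*x^4/9 - 50*x^3/9 + 25*x^2/81) dx. Term by term:
    ∫_0^1/3 100*x^6 dx = 100/15309;  ∫_0^1/3 -100*x^5 dx = -50/2187;  ∫_0^1/3 325*x^4/9 dx = 65/2187;
    ∫_0^1/3 -50*x^3/9 dx = -25/1458;  ∫_0^1/3 25*x^2/81 dx = 25/6561.
  Sum: 100/15309 − 50/2187 + 65/2187 − 25/1458 + 25/6561 = 5/91854.
∫_0^1/3 u² dx = 5/9920232, so ||u||_L² = sqrt(210)/20412.
∫_0^1/3 (u')² dx = 5/91854, so ||u'||_L² = sqrt(70)/1134.
Ratio ||u||_L² / ||u'||_L² = sqrt(3)/18.
Sharp Poincaré constant on H^1_0(0, 1/3) is C_P = L/π = 1/(3*π), achieved by sin(3*π·x).
A polynomial bump cannot attain the sharp Poincaré constant (only the first sine eigenfunction does), so the ratio is strictly less than C_P, consistent with ||u||_L² ≤ C_P ||u'||_L².


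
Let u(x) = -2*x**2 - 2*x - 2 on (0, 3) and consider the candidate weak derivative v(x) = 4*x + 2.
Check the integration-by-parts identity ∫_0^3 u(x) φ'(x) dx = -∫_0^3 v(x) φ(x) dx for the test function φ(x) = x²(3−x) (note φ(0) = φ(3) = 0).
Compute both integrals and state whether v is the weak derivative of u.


LHS = 621/10, RHS = -621/10. No, v is not the weak derivative of u.

u(x) = -2*x**2 - 2*x - 2, classical derivative u'(x) = -4*x - 2.
φ(x) = x²(3−x), so φ'(x) = 3*x*(2 - x).
Note φ(0) = φ(3) = 0, so the boundary term u·φ vanishes.
LHS = ∫_0^3 u(x) φ'(x) dx = ∫_0^3 (6*x^4 - 6*x^3 - 6*x^2 - 12*x) dx. Term by term:
  ∫_0^3 6*x^4 dx = 1458/5;  ∫_0^3 -6*x^3 dx = -243/2;  ∫_0^3 -6*x^2 dx = -54;
  ∫_0^3 -12*x dx = -54.
Sum: 1458/5 − 243/2 − 54 − 54 = 621/10.
So LHS = 621/10.
∫_0^3 v(x) φ(x) dx = ∫_0^3 (-4*x^4 + 10*x^3 + 6*x^2) dx. Term by term:
  ∫_0^3 -4*x^4 dx = -972/5;  ∫_0^3 10*x^3 dx = 405/2;  ∫_0^3 6*x^2 dx = 54.
Sum: -972/5 + 405/2 + 54 = 621/10.
So RHS = -∫_0^3 v(x) φ(x) dx = -621/10.
LHS − RHS = 621/5 ≠ 0, so the identity fails.
(For a valid weak derivative the identity must hold for EVERY test function, in particular this one. The failure shows v is NOT the weak derivative of u.)
Correct weak derivative would be u'(x) = -4*x - 2.


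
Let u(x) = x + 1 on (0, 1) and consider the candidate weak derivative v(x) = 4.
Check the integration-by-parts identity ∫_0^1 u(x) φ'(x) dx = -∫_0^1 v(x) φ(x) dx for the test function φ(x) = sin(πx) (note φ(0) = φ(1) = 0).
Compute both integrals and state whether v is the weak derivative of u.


LHS = -2/π, RHS = -8/π. No, v is not the weak derivative of u.

u(x) = x + 1, classical derivative u'(x) = 1.
φ(x) = sin(πx), so φ'(x) = π*cos(π*x).
Note φ(0) = φ(1) = 0, so the boundary term u·φ vanishes.
LHS = ∫_0^1 u(x) φ'(x) dx = ∫_0^1 (π*x*cos(π*x) + π*cos(π*x)) dx. Term by term:
  ∫_0^1 π*cos(π*x) dx = 0;  ∫_0^1 π*x*cos(π*x) dx = -2/π.
Sum: 0 − 2/π = -2/π.
So LHS = -2/π.
∫_0^1 v(x) φ(x) dx = ∫_0^1 (4*sin(π*x)) dx. Term by term:
  ∫_0^1 4*sin(π*x) dx = 8/π.
So RHS = -∫_0^1 v(x) φ(x) dx = -8/π.
LHS − RHS = 6/π ≠ 0, so the identity fails.
(For a valid weak derivative the identity must hold for EVERY test function, in particular this one. The failure shows v is NOT the weak derivative of u.)
Correct weak derivative would be u'(x) = 1.


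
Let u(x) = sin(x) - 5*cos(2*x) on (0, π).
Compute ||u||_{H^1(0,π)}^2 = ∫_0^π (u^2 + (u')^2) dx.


||u||_{H^1(0,π)}^2 = 100/3 + 127*π/2

u'(x) = 10*sin(2*x) + cos(x).
Expand u² and (u')² and integrate term by term on (0, π), using: for integers n ≥ 1, ∫_0^π sin²(nx) dx = ∫_0^π cos²(nx) dx = π/2; for n ≠ n', ∫_0^π sin(nx)sin(n'x) dx = ∫_0^π cos(nx)cos(n'x) dx = 0; and by product-to-sum, ∫_0^π sin(nx)cos(n'x) dx = ½∫_0^π [sin((n+n')x) + sin((n−n')x)] dx, which is 0 when n+n' is even and 2n/(n²−n'²) when n+n' is odd (it need not vanish on (0, π)).
  u² squared terms: (-5)²·∫cos(2x)² dx = 25·π/2 = 25*π/2;  (1)²·∫sin(x)² dx = 1·π/2 = π/2.
  u² cross terms: 2·(-5)·(1)·∫cos(2x)·sin(x) dx = -10·(-2/3) = 20/3.
  So ∫_0^π u² dx = 25*π/2 + π/2 + 20/3 = 20/3 + 13*π.
  (u')² squared terms: (10)²·∫sin(2x)² dx = 100·π/2 = 50*π;  (1)²·∫cos(x)² dx = 1·π/2 = π/2.
  (u')² cross terms: 2·(10)·(1)·∫sin(2x)·cos(x) dx = 20·(4/3) = 80/3.
  So ∫_0^π (u')² dx = 50*π + π/2 + 80/3 = 80/3 + 101*π/2.
||u||_{H^1}^2 = (20/3 + 13*π) + (80/3 + 101*π/2) = 100/3 + 127*π/2.


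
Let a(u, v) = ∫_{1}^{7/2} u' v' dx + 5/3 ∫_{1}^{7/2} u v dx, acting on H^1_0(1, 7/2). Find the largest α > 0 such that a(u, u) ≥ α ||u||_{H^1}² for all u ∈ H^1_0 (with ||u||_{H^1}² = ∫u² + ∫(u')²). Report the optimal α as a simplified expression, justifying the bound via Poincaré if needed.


α = 1

Coercivity of a(·,·) on H^1_0(1, 7/2) means a(u, u) ≥ α ||u||_{H^1}² for every u ∈ H^1_0.
The interval has length L = 5/2, and Poincaré/coercivity depend only on L. Here a(u, u) = ∫(u')² + (5/3)·∫u².
Here c = 5/3 ≥ 1, so a(u,u) = ∫(u')² + c∫u² ≥ ∫(u')² + ∫u² = ||u||_{H^1}², i.e. α = 1 works. No larger α is possible: a(u,u) ≥ α||u||_{H^1}² means (1−α)∫(u')² ≥ (α−c)∫u², and for the modes u_n = sin(nπ(x−x₀)/L) (x₀ the left endpoint) one has ∫u_n²/∫(u_n')² = (L/(nπ))² → 0, so a(u_n,u_n)/||u_n||_{H^1}² → 1. Hence the optimal constant is α = 1.
Therefore α = 1.


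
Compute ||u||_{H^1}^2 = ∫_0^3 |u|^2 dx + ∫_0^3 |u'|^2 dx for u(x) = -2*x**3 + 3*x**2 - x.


||u||_{H^1}^2 = 68853/70

The H^1 norm (squared) on an interval (0, L) is
  ||u||_{H^1}^2 = ∫_0^L u(x)^2 dx + ∫_0^L u'(x)^2 dx.
Compute u'(x) = -6*x**2 + 6*x - 1.
Then u(x)^2 = 4*x**6 - 12*x**5 + 13*x**4 - 6*x**3 + x**2 and u'(x)^2 = 36*x**4 - 72*x**3 + 48*x**2 - 12*x + 1.
Integrate each monomial from 0 to 3 using ∫_0^3 c·x^n dx = c·3^(n+1)/(n+1):
  ∫_0^3 u(x)^2 dx = ∫_0^3 (4*x^6 - 12*x^5 + 13*x^4 - 6*x^3 + x^2) dx. Term by term:
    ∫_0^3 4*x^6 dx = 8748/7;  ∫_0^3 -12*x^5 dx = -1458;  ∫_0^3 13*x^4 dx = 3159/5;
    ∫_0^3 -6*x^3 dx = -243/2;  ∫_0^3 x^2 dx = 9.
  Sum: 8748/7 − 1458 + 3159/5 − 243/2 + 9 = 21771/70.
  ∫_0^3 u'(x)^2 dx = ∫_0^3 (36*x^4 - 72*x^3 + 48*x^2 - 12*x + 1) dx. Term by term:
    ∫_0^3 36*x^4 dx = 8748/5;  ∫_0^3 -72*x^3 dx = -1458;  ∫_0^3 48*x^2 dx = 432;
    ∫_0^3 -12*x dx = -54;  ∫_0^3 1 dx = 3.
  Sum: 8748/5 − 1458 + 432 − 54 + 3 = 3363/5.
Adding: ||u||_{H^1}^2 = 21771/70 + 3363/5 = 68853/70.


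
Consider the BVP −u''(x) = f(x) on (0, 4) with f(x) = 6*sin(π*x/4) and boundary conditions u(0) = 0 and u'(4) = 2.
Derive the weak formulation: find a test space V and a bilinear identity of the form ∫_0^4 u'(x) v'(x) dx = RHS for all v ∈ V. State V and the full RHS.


V = {v ∈ H^1(0, 4) : v(0) = 0} (test functions vanish at x = 0 where u is specified); weak form: ∫_0^4 u'v' dx = ∫_0^4 (6*sin(π*x/4)) v dx + 2·v(4) for all v ∈ V.

Multiply both sides by a test function v and integrate from 0 to 4:
  ∫_0^4 −u''(x) v(x) dx = ∫_0^4 f(x) v(x) dx.
Integrate the LHS by parts once:
  ∫_0^4 −u'' v dx = −[u'(x) v(x)]_0^4 + ∫_0^4 u'(x) v'(x) dx.
Thus ∫_0^4 u'(x) v'(x) dx = ∫_0^4 f(x) v(x) dx + [u'(x) v(x)]_0^4.
Choose V so that boundary terms are either known or forced to vanish.
Mixed BC: u(0) = 0 (Dirichlet) and u'(4) = 2 (Neumann). Define V = {v ∈ H^1(0, 4) : v(0) = 0}. Then [u' v]_0^4 = u'(4)·v(4) − u'(0)·0 = 2·v(4).
Weak formulation: find u (satisfying any essential BC) such that ∫_0^4 u'(x) v'(x) dx = ∫_0^4 f v dx + 2·v(4) for all v ∈ V (Dirichlet at 0 absorbed into V; Neumann datum at x = 4 contributes the boundary term).
Substituting f(x) = 6*sin(π*x/4), the right-hand side is ∫_0^4 (6*sin(π*x/4)) v dx + 2·v(4).


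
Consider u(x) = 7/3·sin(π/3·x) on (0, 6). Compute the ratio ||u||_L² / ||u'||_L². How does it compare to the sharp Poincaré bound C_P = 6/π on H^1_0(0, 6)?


||u||_L² / ||u'||_L² = 3/π < C_P = 6/π.

u(x) = 7/3·sin(π/3·x), so u'(x) = 7*π*cos(π*x/3)/9.
Writing u(x) = A·sin(kπx/L) with A = 7/3 and k = 2, use ∫_0^L sin²(kπx/L) dx = L/2 and ∫_0^L cos²(kπx/L) dx = L/2.
u² = 49/9·sin²(π/3·x) and (u')² = 49*π^2/81·cos²(π/3·x), and each of sin², cos² integrates to L/2 = 3 over (0, 6).
∫_0^6 u² dx = 49/3, so ||u||_L² = 7*sqrt(3)/3.
∫_0^6 (u')² dx = 49*π^2/27, so ||u'||_L² = 7*sqrt(3)*π/9.
Ratio ||u||_L² / ||u'||_L² = 3/π.
Sharp Poincaré constant on H^1_0(0, 6) is C_P = L/π = 6/π, achieved by sin(π/6·x).
This is the k = 2 harmonic; the ratio L/(kπ) is strictly less than C_P = L/π, consistent with the sharp inequality ||u||_L² ≤ C_P ||u'||_L².
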